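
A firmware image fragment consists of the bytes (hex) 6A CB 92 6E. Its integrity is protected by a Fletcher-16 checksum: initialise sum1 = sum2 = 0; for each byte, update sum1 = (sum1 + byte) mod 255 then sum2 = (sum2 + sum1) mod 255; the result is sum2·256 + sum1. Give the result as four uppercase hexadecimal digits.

A037

Running sums (mod 255):
  after byte 0 (6A): sum1=106, sum2=106
  after byte 1 (CB): sum1=54, sum2=160
  after byte 2 (92): sum1=200, sum2=105
  after byte 3 (6E): sum1=55, sum2=160
Checksum = sum2·256 + sum1 = 160·256 + 55 = 41015 = 0xA037.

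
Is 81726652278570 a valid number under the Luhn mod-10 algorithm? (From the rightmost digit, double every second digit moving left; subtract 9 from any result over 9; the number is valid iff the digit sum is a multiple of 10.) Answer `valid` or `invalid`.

invalid

From the right, keep odd positions and double even positions (subtract 9 from any doubled value over 9):
  doubled (positions 2,4,...): 5 7 4 1 3 5 7 → sum 32
  kept (positions 1,3,...): 0 5 7 2 6 2 1 → sum 23
Total = 55.
55 mod 10 = 5, so the number is invalid.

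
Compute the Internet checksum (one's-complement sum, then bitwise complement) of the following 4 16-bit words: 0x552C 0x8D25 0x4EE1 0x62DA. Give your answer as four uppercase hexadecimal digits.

6BF2

One's-complement addition (fold any carry out of bit 15 back into bit 0):
  0x552C + 0x8D25 = 0x0E251
  0xE251 + 0x4EE1 = 0x13132 → wrap carry → 0x3133
  0x3133 + 0x62DA = 0x0940D
One's-complement sum = 0x940D.
Checksum = ~0x940D & 0xFFFF = 0x6BF2.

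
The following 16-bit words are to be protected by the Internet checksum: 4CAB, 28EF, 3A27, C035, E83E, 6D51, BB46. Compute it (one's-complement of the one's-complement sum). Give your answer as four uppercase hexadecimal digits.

7F31

One's-complement addition (fold any carry out of bit 15 back into bit 0):
  0x4CAB + 0x28EF = 0x0759A
  0x759A + 0x3A27 = 0x0AFC1
  0xAFC1 + 0xC035 = 0x16FF6 → wrap carry → 0x6FF7
  0x6FF7 + 0xE83E = 0x15835 → wrap carry → 0x5836
  0x5836 + 0x6D51 = 0x0C587
  0xC587 + 0xBB46 = 0x180CD → wrap carry → 0x80CE
One's-complement sum = 0x80CE.
Checksum = ~0x80CE & 0xFFFF = 0x7F31.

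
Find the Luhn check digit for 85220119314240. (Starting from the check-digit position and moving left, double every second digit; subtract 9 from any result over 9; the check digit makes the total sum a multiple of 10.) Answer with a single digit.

Partial digits right→left: 0 4 2 4 1 3 9 1 1 0 2 2 5 8
Double every second digit counting from the check-digit position (so the 1st, 3rd, 5th, ... of the partial from the right).
  doubled (with −9 where >9): 0 4 2 9 2 4 1 → sum 22
  kept as-is: 4 4 3 1 0 2 8 → sum 22
Total = 22 + 22 = 44.
Check digit = (10 − (44 mod 10)) mod 10 = 6.

6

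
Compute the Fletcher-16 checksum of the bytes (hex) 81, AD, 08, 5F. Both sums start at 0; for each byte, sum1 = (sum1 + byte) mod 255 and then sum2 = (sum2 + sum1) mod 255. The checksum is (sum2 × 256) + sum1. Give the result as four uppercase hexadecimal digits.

7E96

Running sums (mod 255):
  after byte 0 (81): sum1=129, sum2=129
  after byte 1 (AD): sum1=47, sum2=176
  after byte 2 (08): sum1=55, sum2=231
  after byte 3 (5F): sum1=150, sum2=126
Checksum = sum2·256 + sum1 = 126·256 + 150 = 32406 = 0x7E96.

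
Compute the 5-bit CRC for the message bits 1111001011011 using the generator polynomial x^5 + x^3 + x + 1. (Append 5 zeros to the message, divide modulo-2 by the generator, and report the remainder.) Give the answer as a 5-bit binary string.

Append 5 zeros: 111100101101100000. Divide by 101011 (XOR where the leading bit is 1):
  pos 0: 111100 XOR 101011 = 010111
  pos 1: 101111 XOR 101011 = 000100
  pos 4: 100011 XOR 101011 = 001000
  pos 6: 100001 XOR 101011 = 001010
  pos 8: 101010 XOR 101011 = 000001
Remainder (last 5 bits) = 10000. This is the CRC / FCS.

10000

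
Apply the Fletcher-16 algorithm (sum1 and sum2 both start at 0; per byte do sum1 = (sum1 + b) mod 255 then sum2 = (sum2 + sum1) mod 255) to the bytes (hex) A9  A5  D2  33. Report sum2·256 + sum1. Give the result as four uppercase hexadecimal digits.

Running sums (mod 255):
  after byte 0 (A9): sum1=169, sum2=169
  after byte 1 (A5): sum1=79, sum2=248
  after byte 2 (D2): sum1=34, sum2=27
  after byte 3 (33): sum1=85, sum2=112
Checksum = sum2·256 + sum1 = 112·256 + 85 = 28757 = 0x7055.

7055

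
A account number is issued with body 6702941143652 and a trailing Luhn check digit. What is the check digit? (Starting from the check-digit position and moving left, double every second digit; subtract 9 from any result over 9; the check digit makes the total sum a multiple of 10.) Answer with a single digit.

9

Partial digits right→left: 2 5 6 3 4 1 1 4 9 2 0 7 6
Double every second digit counting from the check-digit position (so the 1st, 3rd, 5th, ... of the partial from the right).
  doubled (with −9 where >9): 4 3 8 2 9 0 3 → sum 29
  kept as-is: 5 3 1 4 2 7 → sum 22
Total = 29 + 22 = 51.
Check digit = (10 − (51 mod 10)) mod 10 = 9.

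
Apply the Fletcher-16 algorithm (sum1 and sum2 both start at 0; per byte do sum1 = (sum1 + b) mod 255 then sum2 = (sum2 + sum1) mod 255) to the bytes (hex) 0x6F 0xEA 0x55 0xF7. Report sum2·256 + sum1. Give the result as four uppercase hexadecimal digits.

Running sums (mod 255):
  after byte 0 (0x6F): sum1=111, sum2=111
  after byte 1 (0xEA): sum1=90, sum2=201
  after byte 2 (0x55): sum1=175, sum2=121
  after byte 3 (0xF7): sum1=167, sum2=33
Checksum = sum2·256 + sum1 = 33·256 + 167 = 8615 = 0x21A7.

21A7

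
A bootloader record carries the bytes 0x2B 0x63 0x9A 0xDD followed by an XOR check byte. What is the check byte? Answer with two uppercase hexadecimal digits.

XOR the bytes together:
  start with 0x2B
  0x2B ⊕ 0x63 = 0x48
  0x48 ⊕ 0x9A = 0xD2
  0xD2 ⊕ 0xDD = 0x0F

0F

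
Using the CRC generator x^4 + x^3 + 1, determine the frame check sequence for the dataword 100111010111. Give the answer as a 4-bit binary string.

0110

Append 4 zeros: 1001110101110000. Divide by 11001 (XOR where the leading bit is 1):
  pos 0: 10011 XOR 11001 = 01010
  pos 1: 10101 XOR 11001 = 01100
  pos 2: 11000 XOR 11001 = 00001
  pos 6: 11011 XOR 11001 = 00010
  pos 9: 10100 XOR 11001 = 01101
  pos 10: 11010 XOR 11001 = 00011
Remainder (last 4 bits) = 0110. This is the CRC / FCS.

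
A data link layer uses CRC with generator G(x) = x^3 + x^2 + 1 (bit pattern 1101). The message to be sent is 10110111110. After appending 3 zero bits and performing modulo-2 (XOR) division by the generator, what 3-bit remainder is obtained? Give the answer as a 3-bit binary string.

Append 3 zeros: 10110111110000. Divide by 1101 (XOR where the leading bit is 1):
  pos 0: 1011 XOR 1101 = 0110
  pos 1: 1100 XOR 1101 = 0001
  pos 4: 1111 XOR 1101 = 0010
  pos 6: 1011 XOR 1101 = 0110
  pos 7: 1100 XOR 1101 = 0001
  pos 10: 1000 XOR 1101 = 0101
Remainder (last 3 bits) = 101. This is the CRC / FCS.

101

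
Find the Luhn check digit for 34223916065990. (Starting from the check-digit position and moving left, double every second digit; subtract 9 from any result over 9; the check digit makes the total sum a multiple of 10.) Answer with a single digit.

Partial digits right→left: 0 9 9 5 6 0 6 1 9 3 2 2 4 3
Double every second digit counting from the check-digit position (so the 1st, 3rd, 5th, ... of the partial from the right).
  doubled (with −9 where >9): 0 9 3 3 9 4 8 → sum 36
  kept as-is: 9 5 0 1 3 2 3 → sum 23
Total = 36 + 23 = 59.
Check digit = (10 − (59 mod 10)) mod 10 = 1.

1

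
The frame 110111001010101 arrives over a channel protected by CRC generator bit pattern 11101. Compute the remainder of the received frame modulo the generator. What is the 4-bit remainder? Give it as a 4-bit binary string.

1000

Modulo-2 division of 110111001010101 by 11101:
  pos 0: 11011 XOR 11101 = 00110
  pos 2: 11010 XOR 11101 = 00111
  pos 4: 11101 XOR 11101 = 00000
  pos 10: 10101 XOR 11101 = 01000
Remainder = 1000 (nonzero — an error is detected).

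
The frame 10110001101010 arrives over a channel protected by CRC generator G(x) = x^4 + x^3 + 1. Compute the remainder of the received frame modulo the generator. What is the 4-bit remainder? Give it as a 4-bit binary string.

Modulo-2 division of 10110001101010 by 11001:
  pos 0: 10110 XOR 11001 = 01111
  pos 1: 11110 XOR 11001 = 00111
  pos 3: 11101 XOR 11001 = 00100
  pos 5: 10010 XOR 11001 = 01011
  pos 6: 10111 XOR 11001 = 01110
  pos 7: 11100 XOR 11001 = 00101
  pos 9: 10110 XOR 11001 = 01111
Remainder = 1111 (nonzero — an error is detected).

1111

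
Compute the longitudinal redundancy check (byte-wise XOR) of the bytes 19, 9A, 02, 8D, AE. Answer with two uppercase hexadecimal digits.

A2

XOR the bytes together:
  start with 0x19
  0x19 ⊕ 0x9A = 0x83
  0x83 ⊕ 0x02 = 0x81
  0x81 ⊕ 0x8D = 0x0C
  0x0C ⊕ 0xAE = 0xA2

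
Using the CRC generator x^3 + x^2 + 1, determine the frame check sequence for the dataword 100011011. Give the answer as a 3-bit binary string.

Append 3 zeros: 100011011000. Divide by 1101 (XOR where the leading bit is 1):
  pos 0: 1000 XOR 1101 = 0101
  pos 1: 1011 XOR 1101 = 0110
  pos 2: 1101 XOR 1101 = 0000
  pos 7: 1100 XOR 1101 = 0001
Remainder (last 3 bits) = 010. This is the CRC / FCS.

010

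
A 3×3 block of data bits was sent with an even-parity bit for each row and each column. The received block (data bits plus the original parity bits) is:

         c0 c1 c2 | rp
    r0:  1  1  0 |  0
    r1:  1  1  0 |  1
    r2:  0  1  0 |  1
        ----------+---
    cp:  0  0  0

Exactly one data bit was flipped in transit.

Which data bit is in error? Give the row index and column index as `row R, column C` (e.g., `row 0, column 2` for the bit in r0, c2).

Recompute each row's even parity and compare to rp:
  r0: data parity 0, sent rp 0 → ok
  r1: data parity 0, sent rp 1 → mismatch
  r2: data parity 1, sent rp 1 → ok
Recompute each column's even parity and compare to cp:
  c0: data parity 0, sent cp 0 → ok
  c1: data parity 1, sent cp 0 → mismatch
  c2: data parity 0, sent cp 0 → ok
Exactly one row (r1) and one column (c1) fail → the flipped bit is at their intersection.

row 1, column 1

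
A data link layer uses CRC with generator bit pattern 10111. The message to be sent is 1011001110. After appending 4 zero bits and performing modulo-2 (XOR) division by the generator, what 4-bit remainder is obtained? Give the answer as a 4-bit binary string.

0000

Append 4 zeros: 10110011100000. Divide by 10111 (XOR where the leading bit is 1):
  pos 0: 10110 XOR 10111 = 00001
  pos 4: 10111 XOR 10111 = 00000
Remainder (last 4 bits) = 0000. This is the CRC / FCS.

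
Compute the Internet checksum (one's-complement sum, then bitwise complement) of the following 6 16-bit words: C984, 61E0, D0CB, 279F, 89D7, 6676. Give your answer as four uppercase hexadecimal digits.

EBE1

One's-complement addition (fold any carry out of bit 15 back into bit 0):
  0xC984 + 0x61E0 = 0x12B64 → wrap carry → 0x2B65
  0x2B65 + 0xD0CB = 0x0FC30
  0xFC30 + 0x279F = 0x123CF → wrap carry → 0x23D0
  0x23D0 + 0x89D7 = 0x0ADA7
  0xADA7 + 0x6676 = 0x1141D → wrap carry → 0x141E
One's-complement sum = 0x141E.
Checksum = ~0x141E & 0xFFFF = 0xEBE1.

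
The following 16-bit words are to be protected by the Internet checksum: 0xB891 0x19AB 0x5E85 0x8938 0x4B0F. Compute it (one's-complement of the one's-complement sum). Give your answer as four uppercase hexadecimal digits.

One's-complement addition (fold any carry out of bit 15 back into bit 0):
  0xB891 + 0x19AB = 0x0D23C
  0xD23C + 0x5E85 = 0x130C1 → wrap carry → 0x30C2
  0x30C2 + 0x8938 = 0x0B9FA
  0xB9FA + 0x4B0F = 0x10509 → wrap carry → 0x050A
One's-complement sum = 0x050A.
Checksum = ~0x050A & 0xFFFF = 0xFAF5.

FAF5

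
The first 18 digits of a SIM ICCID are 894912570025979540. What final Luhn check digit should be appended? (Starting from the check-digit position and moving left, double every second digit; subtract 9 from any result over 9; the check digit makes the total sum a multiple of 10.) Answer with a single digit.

Partial digits right→left: 0 4 5 9 7 9 5 2 0 0 7 5 2 1 9 4 9 8
Double every second digit counting from the check-digit position (so the 1st, 3rd, 5th, ... of the partial from the right).
  doubled (with −9 where >9): 0 1 5 1 0 5 4 9 9 → sum 34
  kept as-is: 4 9 9 2 0 5 1 4 8 → sum 42
Total = 34 + 42 = 76.
Check digit = (10 − (76 mod 10)) mod 10 = 4.

4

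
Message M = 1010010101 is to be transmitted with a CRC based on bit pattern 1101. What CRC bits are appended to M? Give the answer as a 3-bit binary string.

001

Append 3 zeros: 1010010101000. Divide by 1101 (XOR where the leading bit is 1):
  pos 0: 1010 XOR 1101 = 0111
  pos 1: 1110 XOR 1101 = 0011
  pos 3: 1110 XOR 1101 = 0011
  pos 5: 1110 XOR 1101 = 0011
  pos 7: 1110 XOR 1101 = 0011
  pos 9: 1100 XOR 1101 = 0001
Remainder (last 3 bits) = 001. This is the CRC / FCS.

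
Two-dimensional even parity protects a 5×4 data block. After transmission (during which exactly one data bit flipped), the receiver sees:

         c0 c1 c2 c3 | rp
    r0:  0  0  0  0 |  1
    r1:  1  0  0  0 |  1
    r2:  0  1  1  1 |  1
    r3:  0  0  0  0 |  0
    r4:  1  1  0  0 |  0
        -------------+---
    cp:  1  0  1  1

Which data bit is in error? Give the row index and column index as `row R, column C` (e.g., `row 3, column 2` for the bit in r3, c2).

row 0, column 0

Recompute each row's even parity and compare to rp:
  r0: data parity 0, sent rp 1 → mismatch
  r1: data parity 1, sent rp 1 → ok
  r2: data parity 1, sent rp 1 → ok
  r3: data parity 0, sent rp 0 → ok
  r4: data parity 0, sent rp 0 → ok
Recompute each column's even parity and compare to cp:
  c0: data parity 0, sent cp 1 → mismatch
  c1: data parity 0, sent cp 0 → ok
  c2: data parity 1, sent cp 1 → ok
  c3: data parity 1, sent cp 1 → ok
Exactly one row (r0) and one column (c0) fail → the flipped bit is at their intersection.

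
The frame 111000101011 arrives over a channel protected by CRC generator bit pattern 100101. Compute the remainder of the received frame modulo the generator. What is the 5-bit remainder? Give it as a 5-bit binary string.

00010

Modulo-2 division of 111000101011 by 100101:
  pos 0: 111000 XOR 100101 = 011101
  pos 1: 111011 XOR 100101 = 011110
  pos 2: 111100 XOR 100101 = 011001
  pos 3: 110011 XOR 100101 = 010110
  pos 4: 101100 XOR 100101 = 001001
  pos 6: 100111 XOR 100101 = 000010
Remainder = 00010 (nonzero — an error is detected).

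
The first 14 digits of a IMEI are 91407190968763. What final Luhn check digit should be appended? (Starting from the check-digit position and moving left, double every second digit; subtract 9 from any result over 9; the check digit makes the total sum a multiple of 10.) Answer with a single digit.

0

Partial digits right→left: 3 6 7 8 6 9 0 9 1 7 0 4 1 9
Double every second digit counting from the check-digit position (so the 1st, 3rd, 5th, ... of the partial from the right).
  doubled (with −9 where >9): 6 5 3 0 2 0 2 → sum 18
  kept as-is: 6 8 9 9 7 4 9 → sum 52
Total = 18 + 52 = 70.
Check digit = (10 − (70 mod 10)) mod 10 = 0.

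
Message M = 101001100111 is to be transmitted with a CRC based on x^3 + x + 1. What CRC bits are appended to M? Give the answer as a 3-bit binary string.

010

Append 3 zeros: 101001100111000. Divide by 1011 (XOR where the leading bit is 1):
  pos 0: 1010 XOR 1011 = 0001
  pos 3: 1011 XOR 1011 = 0000
  pos 9: 1110 XOR 1011 = 0101
  pos 10: 1010 XOR 1011 = 0001
Remainder (last 3 bits) = 010. This is the CRC / FCS.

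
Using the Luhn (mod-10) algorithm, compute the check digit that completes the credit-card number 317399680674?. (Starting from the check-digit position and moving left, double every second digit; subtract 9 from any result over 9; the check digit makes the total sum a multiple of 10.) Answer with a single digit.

3

Partial digits right→left: 4 7 6 0 8 6 9 9 3 7 1 3
Double every second digit counting from the check-digit position (so the 1st, 3rd, 5th, ... of the partial from the right).
  doubled (with −9 where >9): 8 3 7 9 6 2 → sum 35
  kept as-is: 7 0 6 9 7 3 → sum 32
Total = 35 + 32 = 67.
Check digit = (10 − (67 mod 10)) mod 10 = 3.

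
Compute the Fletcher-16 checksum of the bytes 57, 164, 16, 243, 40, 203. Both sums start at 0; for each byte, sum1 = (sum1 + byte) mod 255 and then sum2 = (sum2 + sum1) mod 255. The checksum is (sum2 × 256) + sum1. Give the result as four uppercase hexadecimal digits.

Running sums (mod 255):
  after byte 0 (57): sum1=57, sum2=57
  after byte 1 (164): sum1=221, sum2=23
  after byte 2 (16): sum1=237, sum2=5
  after byte 3 (243): sum1=225, sum2=230
  after byte 4 (40): sum1=10, sum2=240
  after byte 5 (203): sum1=213, sum2=198
Checksum = sum2·256 + sum1 = 198·256 + 213 = 50901 = 0xC6D5.

C6D5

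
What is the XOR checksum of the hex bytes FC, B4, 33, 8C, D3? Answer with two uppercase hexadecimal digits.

24

XOR the bytes together:
  start with 0xFC
  0xFC ⊕ 0xB4 = 0x48
  0x48 ⊕ 0x33 = 0x7B
  0x7B ⊕ 0x8C = 0xF7
  0xF7 ⊕ 0xD3 = 0x24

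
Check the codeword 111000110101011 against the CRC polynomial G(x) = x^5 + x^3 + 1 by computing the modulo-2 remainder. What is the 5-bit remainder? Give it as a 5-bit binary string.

Modulo-2 division of 111000110101011 by 101001:
  pos 0: 111000 XOR 101001 = 010001
  pos 1: 100011 XOR 101001 = 001010
  pos 3: 101010 XOR 101001 = 000011
  pos 7: 111010 XOR 101001 = 010011
  pos 8: 100111 XOR 101001 = 001110
Remainder = 11101 (nonzero — an error is detected).

11101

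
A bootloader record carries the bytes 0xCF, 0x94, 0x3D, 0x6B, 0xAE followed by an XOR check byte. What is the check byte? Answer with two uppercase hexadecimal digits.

A3

XOR the bytes together:
  start with 0xCF
  0xCF ⊕ 0x94 = 0x5B
  0x5B ⊕ 0x3D = 0x66
  0x66 ⊕ 0x6B = 0x0D
  0x0D ⊕ 0xAE = 0xA3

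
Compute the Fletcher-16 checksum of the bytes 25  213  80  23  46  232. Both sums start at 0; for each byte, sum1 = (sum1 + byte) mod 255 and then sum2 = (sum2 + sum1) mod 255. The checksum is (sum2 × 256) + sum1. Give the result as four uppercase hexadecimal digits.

8F6D

Running sums (mod 255):
  after byte 0 (25): sum1=25, sum2=25
  after byte 1 (213): sum1=238, sum2=8
  after byte 2 (80): sum1=63, sum2=71
  after byte 3 (23): sum1=86, sum2=157
  after byte 4 (46): sum1=132, sum2=34
  after byte 5 (232): sum1=109, sum2=143
Checksum = sum2·256 + sum1 = 143·256 + 109 = 36717 = 0x8F6D.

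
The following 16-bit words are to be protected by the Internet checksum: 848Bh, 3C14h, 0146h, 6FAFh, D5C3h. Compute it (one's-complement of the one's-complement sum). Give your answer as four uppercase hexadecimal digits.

One's-complement addition (fold any carry out of bit 15 back into bit 0):
  0x848B + 0x3C14 = 0x0C09F
  0xC09F + 0x0146 = 0x0C1E5
  0xC1E5 + 0x6FAF = 0x13194 → wrap carry → 0x3195
  0x3195 + 0xD5C3 = 0x10758 → wrap carry → 0x0759
One's-complement sum = 0x0759.
Checksum = ~0x0759 & 0xFFFF = 0xF8A6.

F8A6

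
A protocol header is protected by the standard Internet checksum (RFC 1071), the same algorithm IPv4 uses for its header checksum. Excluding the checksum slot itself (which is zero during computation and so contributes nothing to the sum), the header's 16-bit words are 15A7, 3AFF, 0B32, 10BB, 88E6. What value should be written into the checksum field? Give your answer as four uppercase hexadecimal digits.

One's-complement addition (fold any carry out of bit 15 back into bit 0):
  0x15A7 + 0x3AFF = 0x050A6
  0x50A6 + 0x0B32 = 0x05BD8
  0x5BD8 + 0x10BB = 0x06C93
  0x6C93 + 0x88E6 = 0x0F579
One's-complement sum = 0xF579.
Checksum = ~0xF579 & 0xFFFF = 0x0A86.

0A86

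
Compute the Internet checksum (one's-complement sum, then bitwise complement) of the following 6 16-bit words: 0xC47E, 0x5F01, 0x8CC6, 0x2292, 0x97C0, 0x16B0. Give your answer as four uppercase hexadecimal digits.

7EB6

One's-complement addition (fold any carry out of bit 15 back into bit 0):
  0xC47E + 0x5F01 = 0x1237F → wrap carry → 0x2380
  0x2380 + 0x8CC6 = 0x0B046
  0xB046 + 0x2292 = 0x0D2D8
  0xD2D8 + 0x97C0 = 0x16A98 → wrap carry → 0x6A99
  0x6A99 + 0x16B0 = 0x08149
One's-complement sum = 0x8149.
Checksum = ~0x8149 & 0xFFFF = 0x7EB6.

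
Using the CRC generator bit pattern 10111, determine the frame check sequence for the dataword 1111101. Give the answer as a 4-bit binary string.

0011

Append 4 zeros: 11111010000. Divide by 10111 (XOR where the leading bit is 1):
  pos 0: 11111 XOR 10111 = 01000
  pos 1: 10000 XOR 10111 = 00111
  pos 3: 11110 XOR 10111 = 01001
  pos 4: 10010 XOR 10111 = 00101
  pos 6: 10100 XOR 10111 = 00011
Remainder (last 4 bits) = 0011. This is the CRC / FCS.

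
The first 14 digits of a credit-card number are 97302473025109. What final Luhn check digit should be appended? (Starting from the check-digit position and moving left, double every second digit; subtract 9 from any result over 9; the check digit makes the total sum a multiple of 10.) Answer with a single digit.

Partial digits right→left: 9 0 1 5 2 0 3 7 4 2 0 3 7 9
Double every second digit counting from the check-digit position (so the 1st, 3rd, 5th, ... of the partial from the right).
  doubled (with −9 where >9): 9 2 4 6 8 0 5 → sum 34
  kept as-is: 0 5 0 7 2 3 9 → sum 26
Total = 34 + 26 = 60.
Check digit = (10 − (60 mod 10)) mod 10 = 0.

0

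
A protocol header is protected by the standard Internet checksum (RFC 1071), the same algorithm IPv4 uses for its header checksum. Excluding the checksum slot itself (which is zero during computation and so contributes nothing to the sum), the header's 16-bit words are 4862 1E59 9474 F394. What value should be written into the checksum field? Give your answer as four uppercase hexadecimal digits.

One's-complement addition (fold any carry out of bit 15 back into bit 0):
  0x4862 + 0x1E59 = 0x066BB
  0x66BB + 0x9474 = 0x0FB2F
  0xFB2F + 0xF394 = 0x1EEC3 → wrap carry → 0xEEC4
One's-complement sum = 0xEEC4.
Checksum = ~0xEEC4 & 0xFFFF = 0x113B.

113B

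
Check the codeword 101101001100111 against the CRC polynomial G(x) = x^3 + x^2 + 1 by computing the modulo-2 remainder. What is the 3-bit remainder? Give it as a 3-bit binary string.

011

Modulo-2 division of 101101001100111 by 1101:
  pos 0: 1011 XOR 1101 = 0110
  pos 1: 1100 XOR 1101 = 0001
  pos 4: 1100 XOR 1101 = 0001
  pos 7: 1110 XOR 1101 = 0011
  pos 9: 1101 XOR 1101 = 0000
Remainder = 011 (nonzero — an error is detected).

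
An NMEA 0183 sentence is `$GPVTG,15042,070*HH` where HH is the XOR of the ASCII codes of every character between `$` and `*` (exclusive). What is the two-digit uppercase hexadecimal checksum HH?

57

XOR the ASCII codes of the payload characters:
  'G' = 0x47 → acc = 0x47
  'P' = 0x50 → acc = 0x17
  'V' = 0x56 → acc = 0x41
  'T' = 0x54 → acc = 0x15
  'G' = 0x47 → acc = 0x52
  ',' = 0x2C → acc = 0x7E
  '1' = 0x31 → acc = 0x4F
  '5' = 0x35 → acc = 0x7A
  '0' = 0x30 → acc = 0x4A
  '4' = 0x34 → acc = 0x7E
  '2' = 0x32 → acc = 0x4C
  ',' = 0x2C → acc = 0x60
  '0' = 0x30 → acc = 0x50
  '7' = 0x37 → acc = 0x67
  '0' = 0x30 → acc = 0x57
Checksum = 0x57.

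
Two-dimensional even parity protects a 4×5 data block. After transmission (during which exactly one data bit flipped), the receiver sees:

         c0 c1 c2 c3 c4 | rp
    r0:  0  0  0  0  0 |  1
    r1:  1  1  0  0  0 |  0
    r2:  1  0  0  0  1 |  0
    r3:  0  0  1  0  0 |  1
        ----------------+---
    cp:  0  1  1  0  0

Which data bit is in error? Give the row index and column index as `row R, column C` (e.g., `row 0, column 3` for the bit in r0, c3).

row 0, column 4

Recompute each row's even parity and compare to rp:
  r0: data parity 0, sent rp 1 → mismatch
  r1: data parity 0, sent rp 0 → ok
  r2: data parity 0, sent rp 0 → ok
  r3: data parity 1, sent rp 1 → ok
Recompute each column's even parity and compare to cp:
  c0: data parity 0, sent cp 0 → ok
  c1: data parity 1, sent cp 1 → ok
  c2: data parity 1, sent cp 1 → ok
  c3: data parity 0, sent cp 0 → ok
  c4: data parity 1, sent cp 0 → mismatch
Exactly one row (r0) and one column (c4) fail → the flipped bit is at their intersection.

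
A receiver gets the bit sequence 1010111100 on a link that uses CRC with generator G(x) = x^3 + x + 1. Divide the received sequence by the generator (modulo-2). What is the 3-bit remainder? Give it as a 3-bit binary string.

Modulo-2 division of 1010111100 by 1011:
  pos 0: 1010 XOR 1011 = 0001
  pos 3: 1111 XOR 1011 = 0100
  pos 4: 1001 XOR 1011 = 0010
  pos 6: 1000 XOR 1011 = 0011
Remainder = 011 (nonzero — an error is detected).

011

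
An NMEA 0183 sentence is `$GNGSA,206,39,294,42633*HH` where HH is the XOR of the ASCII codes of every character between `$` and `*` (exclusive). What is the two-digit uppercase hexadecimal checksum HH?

XOR the ASCII codes of the payload characters:
  'G' = 0x47 → acc = 0x47
  'N' = 0x4E → acc = 0x09
  'G' = 0x47 → acc = 0x4E
  'S' = 0x53 → acc = 0x1D
  'A' = 0x41 → acc = 0x5C
  ',' = 0x2C → acc = 0x70
  '2' = 0x32 → acc = 0x42
  '0' = 0x30 → acc = 0x72
  '6' = 0x36 → acc = 0x44
  ',' = 0x2C → acc = 0x68
  '3' = 0x33 → acc = 0x5B
  '9' = 0x39 → acc = 0x62
  ',' = 0x2C → acc = 0x4E
  '2' = 0x32 → acc = 0x7C
  '9' = 0x39 → acc = 0x45
  '4' = 0x34 → acc = 0x71
  ',' = 0x2C → acc = 0x5D
  '4' = 0x34 → acc = 0x69
  '2' = 0x32 → acc = 0x5B
  '6' = 0x36 → acc = 0x6D
  '3' = 0x33 → acc = 0x5E
  '3' = 0x33 → acc = 0x6D
Checksum = 0x6D.

6D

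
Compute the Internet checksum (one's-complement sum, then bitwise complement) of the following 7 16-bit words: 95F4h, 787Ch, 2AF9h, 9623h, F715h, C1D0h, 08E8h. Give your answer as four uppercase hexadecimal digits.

6EA3

One's-complement addition (fold any carry out of bit 15 back into bit 0):
  0x95F4 + 0x787C = 0x10E70 → wrap carry → 0x0E71
  0x0E71 + 0x2AF9 = 0x0396A
  0x396A + 0x9623 = 0x0CF8D
  0xCF8D + 0xF715 = 0x1C6A2 → wrap carry → 0xC6A3
  0xC6A3 + 0xC1D0 = 0x18873 → wrap carry → 0x8874
  0x8874 + 0x08E8 = 0x0915C
One's-complement sum = 0x915C.
Checksum = ~0x915C & 0xFFFF = 0x6EA3.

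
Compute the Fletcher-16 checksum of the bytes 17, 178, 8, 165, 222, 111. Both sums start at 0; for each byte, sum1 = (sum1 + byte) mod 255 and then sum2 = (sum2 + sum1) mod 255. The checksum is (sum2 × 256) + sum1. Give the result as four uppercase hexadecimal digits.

Running sums (mod 255):
  after byte 0 (17): sum1=17, sum2=17
  after byte 1 (178): sum1=195, sum2=212
  after byte 2 (8): sum1=203, sum2=160
  after byte 3 (165): sum1=113, sum2=18
  after byte 4 (222): sum1=80, sum2=98
  after byte 5 (111): sum1=191, sum2=34
Checksum = sum2·256 + sum1 = 34·256 + 191 = 8895 = 0x22BF.

22BF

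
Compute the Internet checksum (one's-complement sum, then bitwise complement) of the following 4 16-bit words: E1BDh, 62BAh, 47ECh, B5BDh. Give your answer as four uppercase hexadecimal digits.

One's-complement addition (fold any carry out of bit 15 back into bit 0):
  0xE1BD + 0x62BA = 0x14477 → wrap carry → 0x4478
  0x4478 + 0x47EC = 0x08C64
  0x8C64 + 0xB5BD = 0x14221 → wrap carry → 0x4222
One's-complement sum = 0x4222.
Checksum = ~0x4222 & 0xFFFF = 0xBDDD.

BDDD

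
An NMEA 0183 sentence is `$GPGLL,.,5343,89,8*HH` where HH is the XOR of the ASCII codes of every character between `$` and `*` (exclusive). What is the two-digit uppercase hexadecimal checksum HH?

XOR the ASCII codes of the payload characters:
  'G' = 0x47 → acc = 0x47
  'P' = 0x50 → acc = 0x17
  'G' = 0x47 → acc = 0x50
  'L' = 0x4C → acc = 0x1C
  'L' = 0x4C → acc = 0x50
  ',' = 0x2C → acc = 0x7C
  '.' = 0x2E → acc = 0x52
  ',' = 0x2C → acc = 0x7E
  '5' = 0x35 → acc = 0x4B
  '3' = 0x33 → acc = 0x78
  '4' = 0x34 → acc = 0x4C
  '3' = 0x33 → acc = 0x7F
  ',' = 0x2C → acc = 0x53
  '8' = 0x38 → acc = 0x6B
  '9' = 0x39 → acc = 0x52
  ',' = 0x2C → acc = 0x7E
  '8' = 0x38 → acc = 0x46
Checksum = 0x46.

46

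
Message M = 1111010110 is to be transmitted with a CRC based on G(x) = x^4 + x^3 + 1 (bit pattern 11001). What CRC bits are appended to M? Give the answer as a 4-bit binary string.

Append 4 zeros: 11110101100000. Divide by 11001 (XOR where the leading bit is 1):
  pos 0: 11110 XOR 11001 = 00111
  pos 2: 11110 XOR 11001 = 00111
  pos 4: 11111 XOR 11001 = 00110
  pos 6: 11000 XOR 11001 = 00001
Remainder (last 4 bits) = 1000. This is the CRC / FCS.

1000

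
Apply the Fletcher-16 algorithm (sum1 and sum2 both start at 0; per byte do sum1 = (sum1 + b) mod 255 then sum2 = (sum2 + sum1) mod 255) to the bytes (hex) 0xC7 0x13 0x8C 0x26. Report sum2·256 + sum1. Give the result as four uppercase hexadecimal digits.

978D

Running sums (mod 255):
  after byte 0 (0xC7): sum1=199, sum2=199
  after byte 1 (0x13): sum1=218, sum2=162
  after byte 2 (0x8C): sum1=103, sum2=10
  after byte 3 (0x26): sum1=141, sum2=151
Checksum = sum2·256 + sum1 = 151·256 + 141 = 38797 = 0x978D.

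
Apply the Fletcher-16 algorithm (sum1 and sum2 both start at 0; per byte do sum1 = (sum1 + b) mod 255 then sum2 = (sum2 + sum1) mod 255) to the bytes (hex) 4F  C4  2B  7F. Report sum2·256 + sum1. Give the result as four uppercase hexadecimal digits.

Running sums (mod 255):
  after byte 0 (4F): sum1=79, sum2=79
  after byte 1 (C4): sum1=20, sum2=99
  after byte 2 (2B): sum1=63, sum2=162
  after byte 3 (7F): sum1=190, sum2=97
Checksum = sum2·256 + sum1 = 97·256 + 190 = 25022 = 0x61BE.

61BE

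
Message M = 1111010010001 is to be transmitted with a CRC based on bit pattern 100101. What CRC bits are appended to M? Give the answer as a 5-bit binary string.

11011

Append 5 zeros: 111101001000100000. Divide by 100101 (XOR where the leading bit is 1):
  pos 0: 111101 XOR 100101 = 011000
  pos 1: 110000 XOR 100101 = 010101
  pos 2: 101010 XOR 100101 = 001111
  pos 4: 111110 XOR 100101 = 011011
  pos 5: 110110 XOR 100101 = 010011
  pos 6: 100110 XOR 100101 = 000011
  pos 10: 111000 XOR 100101 = 011101
  pos 11: 111010 XOR 100101 = 011111
  pos 12: 111110 XOR 100101 = 011011
Remainder (last 5 bits) = 11011. This is the CRC / FCS.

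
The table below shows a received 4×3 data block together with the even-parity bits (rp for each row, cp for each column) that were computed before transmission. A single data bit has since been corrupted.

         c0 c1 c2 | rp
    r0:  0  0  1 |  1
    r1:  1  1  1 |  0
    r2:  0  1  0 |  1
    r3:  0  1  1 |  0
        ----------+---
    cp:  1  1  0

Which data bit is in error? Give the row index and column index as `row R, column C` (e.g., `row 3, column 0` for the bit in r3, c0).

row 1, column 2

Recompute each row's even parity and compare to rp:
  r0: data parity 1, sent rp 1 → ok
  r1: data parity 1, sent rp 0 → mismatch
  r2: data parity 1, sent rp 1 → ok
  r3: data parity 0, sent rp 0 → ok
Recompute each column's even parity and compare to cp:
  c0: data parity 1, sent cp 1 → ok
  c1: data parity 1, sent cp 1 → ok
  c2: data parity 1, sent cp 0 → mismatch
Exactly one row (r1) and one column (c2) fail → the flipped bit is at their intersection.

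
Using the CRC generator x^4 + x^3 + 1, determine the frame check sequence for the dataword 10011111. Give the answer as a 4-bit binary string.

1001

Append 4 zeros: 100111110000. Divide by 11001 (XOR where the leading bit is 1):
  pos 0: 10011 XOR 11001 = 01010
  pos 1: 10101 XOR 11001 = 01100
  pos 2: 11001 XOR 11001 = 00000
  pos 7: 10000 XOR 11001 = 01001
Remainder (last 4 bits) = 1001. This is the CRC / FCS.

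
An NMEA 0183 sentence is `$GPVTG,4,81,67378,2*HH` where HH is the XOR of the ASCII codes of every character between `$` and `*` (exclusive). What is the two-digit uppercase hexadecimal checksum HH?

XOR the ASCII codes of the payload characters:
  'G' = 0x47 → acc = 0x47
  'P' = 0x50 → acc = 0x17
  'V' = 0x56 → acc = 0x41
  'T' = 0x54 → acc = 0x15
  'G' = 0x47 → acc = 0x52
  ',' = 0x2C → acc = 0x7E
  '4' = 0x34 → acc = 0x4A
  ',' = 0x2C → acc = 0x66
  '8' = 0x38 → acc = 0x5E
  '1' = 0x31 → acc = 0x6F
  ',' = 0x2C → acc = 0x43
  '6' = 0x36 → acc = 0x75
  '7' = 0x37 → acc = 0x42
  '3' = 0x33 → acc = 0x71
  '7' = 0x37 → acc = 0x46
  '8' = 0x38 → acc = 0x7E
  ',' = 0x2C → acc = 0x52
  '2' = 0x32 → acc = 0x60
Checksum = 0x60.

60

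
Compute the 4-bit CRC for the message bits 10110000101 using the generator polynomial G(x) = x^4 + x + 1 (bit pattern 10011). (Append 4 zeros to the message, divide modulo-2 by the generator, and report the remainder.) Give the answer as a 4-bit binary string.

0111

Append 4 zeros: 101100001010000. Divide by 10011 (XOR where the leading bit is 1):
  pos 0: 10110 XOR 10011 = 00101
  pos 2: 10100 XOR 10011 = 00111
  pos 4: 11101 XOR 10011 = 01110
  pos 5: 11100 XOR 10011 = 01111
  pos 6: 11111 XOR 10011 = 01100
  pos 7: 11000 XOR 10011 = 01011
  pos 8: 10110 XOR 10011 = 00101
  pos 10: 10100 XOR 10011 = 00111
Remainder (last 4 bits) = 0111. This is the CRC / FCS.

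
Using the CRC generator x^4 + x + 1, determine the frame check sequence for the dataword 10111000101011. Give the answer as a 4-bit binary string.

0101

Append 4 zeros: 101110001010110000. Divide by 10011 (XOR where the leading bit is 1):
  pos 0: 10111 XOR 10011 = 00100
  pos 2: 10000 XOR 10011 = 00011
  pos 5: 11010 XOR 10011 = 01001
  pos 6: 10011 XOR 10011 = 00000
  pos 12: 11000 XOR 10011 = 01011
  pos 13: 10110 XOR 10011 = 00101
Remainder (last 4 bits) = 0101. This is the CRC / FCS.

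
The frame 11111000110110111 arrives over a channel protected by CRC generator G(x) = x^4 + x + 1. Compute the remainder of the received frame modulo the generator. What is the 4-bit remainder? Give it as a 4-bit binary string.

0100

Modulo-2 division of 11111000110110111 by 10011:
  pos 0: 11111 XOR 10011 = 01100
  pos 1: 11000 XOR 10011 = 01011
  pos 2: 10110 XOR 10011 = 00101
  pos 4: 10101 XOR 10011 = 00110
  pos 6: 11010 XOR 10011 = 01001
  pos 7: 10011 XOR 10011 = 00000
  pos 12: 10111 XOR 10011 = 00100
Remainder = 0100 (nonzero — an error is detected).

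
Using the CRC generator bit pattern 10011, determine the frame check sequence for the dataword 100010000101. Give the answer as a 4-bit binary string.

0000

Append 4 zeros: 1000100001010000. Divide by 10011 (XOR where the leading bit is 1):
  pos 0: 10001 XOR 10011 = 00010
  pos 3: 10000 XOR 10011 = 00011
  pos 6: 11010 XOR 10011 = 01001
  pos 7: 10011 XOR 10011 = 00000
Remainder (last 4 bits) = 0000. This is the CRC / FCS.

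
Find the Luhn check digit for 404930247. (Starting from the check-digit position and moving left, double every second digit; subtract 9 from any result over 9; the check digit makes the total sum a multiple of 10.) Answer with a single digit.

6

Partial digits right→left: 7 4 2 0 3 9 4 0 4
Double every second digit counting from the check-digit position (so the 1st, 3rd, 5th, ... of the partial from the right).
  doubled (with −9 where >9): 5 4 6 8 8 → sum 31
  kept as-is: 4 0 9 0 → sum 13
Total = 31 + 13 = 44.
Check digit = (10 − (44 mod 10)) mod 10 = 6.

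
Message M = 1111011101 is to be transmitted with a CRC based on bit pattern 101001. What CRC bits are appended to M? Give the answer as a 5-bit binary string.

00100

Append 5 zeros: 111101110100000. Divide by 101001 (XOR where the leading bit is 1):
  pos 0: 111101 XOR 101001 = 010100
  pos 1: 101001 XOR 101001 = 000000
  pos 7: 101000 XOR 101001 = 000001
Remainder (last 5 bits) = 00100. This is the CRC / FCS.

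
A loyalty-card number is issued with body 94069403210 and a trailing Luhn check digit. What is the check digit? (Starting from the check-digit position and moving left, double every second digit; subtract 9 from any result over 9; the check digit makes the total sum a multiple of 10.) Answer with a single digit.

Partial digits right→left: 0 1 2 3 0 4 9 6 0 4 9
Double every second digit counting from the check-digit position (so the 1st, 3rd, 5th, ... of the partial from the right).
  doubled (with −9 where >9): 0 4 0 9 0 9 → sum 22
  kept as-is: 1 3 4 6 4 → sum 18
Total = 22 + 18 = 40.
Check digit = (10 − (40 mod 10)) mod 10 = 0.

0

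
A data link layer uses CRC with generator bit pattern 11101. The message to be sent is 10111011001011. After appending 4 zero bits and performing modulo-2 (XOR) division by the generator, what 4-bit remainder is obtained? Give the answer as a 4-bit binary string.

1011

Append 4 zeros: 101110110010110000. Divide by 11101 (XOR where the leading bit is 1):
  pos 0: 10111 XOR 11101 = 01010
  pos 1: 10100 XOR 11101 = 01001
  pos 2: 10011 XOR 11101 = 01110
  pos 3: 11101 XOR 11101 = 00000
  pos 10: 10110 XOR 11101 = 01011
  pos 11: 10110 XOR 11101 = 01011
  pos 12: 10110 XOR 11101 = 01011
  pos 13: 10110 XOR 11101 = 01011
Remainder (last 4 bits) = 1011. This is the CRC / FCS.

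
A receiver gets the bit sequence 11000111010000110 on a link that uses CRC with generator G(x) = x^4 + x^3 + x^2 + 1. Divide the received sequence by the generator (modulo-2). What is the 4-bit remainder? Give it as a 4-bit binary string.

0000

Modulo-2 division of 11000111010000110 by 11101:
  pos 0: 11000 XOR 11101 = 00101
  pos 2: 10111 XOR 11101 = 01010
  pos 3: 10101 XOR 11101 = 01000
  pos 4: 10000 XOR 11101 = 01101
  pos 5: 11011 XOR 11101 = 00110
  pos 7: 11000 XOR 11101 = 00101
  pos 9: 10100 XOR 11101 = 01001
  pos 10: 10011 XOR 11101 = 01110
  pos 11: 11101 XOR 11101 = 00000
Remainder = 0000 (zero — the frame passes the CRC check).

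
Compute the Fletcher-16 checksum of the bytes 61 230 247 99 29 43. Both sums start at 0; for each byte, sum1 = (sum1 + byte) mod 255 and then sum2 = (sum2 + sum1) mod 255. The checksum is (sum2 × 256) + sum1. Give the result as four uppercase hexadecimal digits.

Running sums (mod 255):
  after byte 0 (61): sum1=61, sum2=61
  after byte 1 (230): sum1=36, sum2=97
  after byte 2 (247): sum1=28, sum2=125
  after byte 3 (99): sum1=127, sum2=252
  after byte 4 (29): sum1=156, sum2=153
  after byte 5 (43): sum1=199, sum2=97
Checksum = sum2·256 + sum1 = 97·256 + 199 = 25031 = 0x61C7.

61C7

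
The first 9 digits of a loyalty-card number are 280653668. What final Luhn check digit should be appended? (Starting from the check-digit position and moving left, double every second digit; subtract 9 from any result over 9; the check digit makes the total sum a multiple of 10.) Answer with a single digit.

2

Partial digits right→left: 8 6 6 3 5 6 0 8 2
Double every second digit counting from the check-digit position (so the 1st, 3rd, 5th, ... of the partial from the right).
  doubled (with −9 where >9): 7 3 1 0 4 → sum 15
  kept as-is: 6 3 6 8 → sum 23
Total = 15 + 23 = 38.
Check digit = (10 − (38 mod 10)) mod 10 = 2.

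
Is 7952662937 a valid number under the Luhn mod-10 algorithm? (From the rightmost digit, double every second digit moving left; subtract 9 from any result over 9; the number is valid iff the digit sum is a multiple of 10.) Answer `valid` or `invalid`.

invalid

From the right, keep odd positions and double even positions (subtract 9 from any doubled value over 9):
  doubled (positions 2,4,...): 6 4 3 1 5 → sum 19
  kept (positions 1,3,...): 7 9 6 2 9 → sum 33
Total = 52.
52 mod 10 = 2, so the number is invalid.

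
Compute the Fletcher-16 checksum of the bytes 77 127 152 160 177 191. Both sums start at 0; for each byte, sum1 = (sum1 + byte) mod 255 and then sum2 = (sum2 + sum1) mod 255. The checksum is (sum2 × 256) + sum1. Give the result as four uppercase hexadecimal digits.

B477

Running sums (mod 255):
  after byte 0 (77): sum1=77, sum2=77
  after byte 1 (127): sum1=204, sum2=26
  after byte 2 (152): sum1=101, sum2=127
  after byte 3 (160): sum1=6, sum2=133
  after byte 4 (177): sum1=183, sum2=61
  after byte 5 (191): sum1=119, sum2=180
Checksum = sum2·256 + sum1 = 180·256 + 119 = 46199 = 0xB477.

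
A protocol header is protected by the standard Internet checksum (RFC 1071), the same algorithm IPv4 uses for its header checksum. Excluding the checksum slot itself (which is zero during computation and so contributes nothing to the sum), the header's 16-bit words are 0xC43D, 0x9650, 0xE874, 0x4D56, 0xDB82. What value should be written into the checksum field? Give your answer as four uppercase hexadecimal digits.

9423

One's-complement addition (fold any carry out of bit 15 back into bit 0):
  0xC43D + 0x9650 = 0x15A8D → wrap carry → 0x5A8E
  0x5A8E + 0xE874 = 0x14302 → wrap carry → 0x4303
  0x4303 + 0x4D56 = 0x09059
  0x9059 + 0xDB82 = 0x16BDB → wrap carry → 0x6BDC
One's-complement sum = 0x6BDC.
Checksum = ~0x6BDC & 0xFFFF = 0x9423.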